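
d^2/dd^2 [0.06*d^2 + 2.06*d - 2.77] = 0.120000000000000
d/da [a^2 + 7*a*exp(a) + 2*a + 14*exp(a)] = 7*a*exp(a) + 2*a + 21*exp(a) + 2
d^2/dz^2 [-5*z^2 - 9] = -10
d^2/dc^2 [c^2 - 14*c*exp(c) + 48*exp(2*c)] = -14*c*exp(c) + 192*exp(2*c) - 28*exp(c) + 2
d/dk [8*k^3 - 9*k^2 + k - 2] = 24*k^2 - 18*k + 1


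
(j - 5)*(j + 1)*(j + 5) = j^3 + j^2 - 25*j - 25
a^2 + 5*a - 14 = (a - 2)*(a + 7)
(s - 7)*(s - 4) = s^2 - 11*s + 28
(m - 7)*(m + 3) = m^2 - 4*m - 21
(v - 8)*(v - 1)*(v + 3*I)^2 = v^4 - 9*v^3 + 6*I*v^3 - v^2 - 54*I*v^2 + 81*v + 48*I*v - 72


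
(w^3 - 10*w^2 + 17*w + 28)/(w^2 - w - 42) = (w^2 - 3*w - 4)/(w + 6)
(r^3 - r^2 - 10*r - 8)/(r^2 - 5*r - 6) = (r^2 - 2*r - 8)/(r - 6)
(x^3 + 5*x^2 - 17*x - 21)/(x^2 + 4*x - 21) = x + 1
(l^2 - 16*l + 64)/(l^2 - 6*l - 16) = (l - 8)/(l + 2)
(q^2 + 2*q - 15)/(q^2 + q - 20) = (q - 3)/(q - 4)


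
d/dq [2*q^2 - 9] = 4*q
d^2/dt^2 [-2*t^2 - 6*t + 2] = -4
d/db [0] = 0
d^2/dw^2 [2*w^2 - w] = 4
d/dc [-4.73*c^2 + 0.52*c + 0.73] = 0.52 - 9.46*c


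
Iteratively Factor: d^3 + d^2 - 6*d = (d - 2)*(d^2 + 3*d) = (d - 2)*(d + 3)*(d)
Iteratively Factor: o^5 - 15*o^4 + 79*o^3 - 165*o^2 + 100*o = (o - 1)*(o^4 - 14*o^3 + 65*o^2 - 100*o) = (o - 4)*(o - 1)*(o^3 - 10*o^2 + 25*o) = (o - 5)*(o - 4)*(o - 1)*(o^2 - 5*o) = o*(o - 5)*(o - 4)*(o - 1)*(o - 5)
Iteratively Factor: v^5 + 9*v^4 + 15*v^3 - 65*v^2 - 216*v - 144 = (v - 3)*(v^4 + 12*v^3 + 51*v^2 + 88*v + 48) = (v - 3)*(v + 3)*(v^3 + 9*v^2 + 24*v + 16) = (v - 3)*(v + 3)*(v + 4)*(v^2 + 5*v + 4) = (v - 3)*(v + 1)*(v + 3)*(v + 4)*(v + 4)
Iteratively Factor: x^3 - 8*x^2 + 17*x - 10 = (x - 1)*(x^2 - 7*x + 10) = (x - 5)*(x - 1)*(x - 2)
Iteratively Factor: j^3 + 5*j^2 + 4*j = (j + 4)*(j^2 + j) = (j + 1)*(j + 4)*(j)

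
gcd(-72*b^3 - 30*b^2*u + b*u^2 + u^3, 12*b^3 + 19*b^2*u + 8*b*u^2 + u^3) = 12*b^2 + 7*b*u + u^2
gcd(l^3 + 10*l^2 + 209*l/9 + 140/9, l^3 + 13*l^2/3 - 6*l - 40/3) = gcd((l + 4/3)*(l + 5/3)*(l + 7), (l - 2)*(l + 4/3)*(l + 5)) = l + 4/3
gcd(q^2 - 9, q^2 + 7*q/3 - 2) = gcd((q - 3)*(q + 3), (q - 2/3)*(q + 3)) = q + 3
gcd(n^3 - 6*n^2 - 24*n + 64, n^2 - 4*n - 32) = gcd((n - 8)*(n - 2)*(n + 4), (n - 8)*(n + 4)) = n^2 - 4*n - 32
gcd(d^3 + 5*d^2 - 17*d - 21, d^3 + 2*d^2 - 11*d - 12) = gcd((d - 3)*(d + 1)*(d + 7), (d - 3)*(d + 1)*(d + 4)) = d^2 - 2*d - 3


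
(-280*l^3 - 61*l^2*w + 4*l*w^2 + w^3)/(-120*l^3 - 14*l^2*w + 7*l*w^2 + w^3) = (-56*l^2 - l*w + w^2)/(-24*l^2 + 2*l*w + w^2)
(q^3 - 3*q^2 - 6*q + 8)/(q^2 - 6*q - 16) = (q^2 - 5*q + 4)/(q - 8)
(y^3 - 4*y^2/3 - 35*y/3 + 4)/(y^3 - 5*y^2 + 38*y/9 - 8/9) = 3*(y + 3)/(3*y - 2)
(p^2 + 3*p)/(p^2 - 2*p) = (p + 3)/(p - 2)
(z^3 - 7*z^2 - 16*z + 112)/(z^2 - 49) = (z^2 - 16)/(z + 7)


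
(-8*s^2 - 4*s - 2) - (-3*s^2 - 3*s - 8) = -5*s^2 - s + 6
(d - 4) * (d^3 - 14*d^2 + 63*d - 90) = d^4 - 18*d^3 + 119*d^2 - 342*d + 360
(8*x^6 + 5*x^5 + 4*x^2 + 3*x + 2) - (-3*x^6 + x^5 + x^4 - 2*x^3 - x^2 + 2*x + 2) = 11*x^6 + 4*x^5 - x^4 + 2*x^3 + 5*x^2 + x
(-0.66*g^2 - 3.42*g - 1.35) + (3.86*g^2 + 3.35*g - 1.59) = 3.2*g^2 - 0.0699999999999998*g - 2.94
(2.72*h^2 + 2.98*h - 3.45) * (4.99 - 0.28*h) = -0.7616*h^3 + 12.7384*h^2 + 15.8362*h - 17.2155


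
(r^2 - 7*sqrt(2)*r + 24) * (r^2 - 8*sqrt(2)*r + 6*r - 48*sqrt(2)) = r^4 - 15*sqrt(2)*r^3 + 6*r^3 - 90*sqrt(2)*r^2 + 136*r^2 - 192*sqrt(2)*r + 816*r - 1152*sqrt(2)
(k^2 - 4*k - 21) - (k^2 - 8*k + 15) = 4*k - 36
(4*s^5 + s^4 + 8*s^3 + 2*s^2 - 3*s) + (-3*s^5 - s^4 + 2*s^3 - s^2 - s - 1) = s^5 + 10*s^3 + s^2 - 4*s - 1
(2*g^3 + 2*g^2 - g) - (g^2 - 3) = 2*g^3 + g^2 - g + 3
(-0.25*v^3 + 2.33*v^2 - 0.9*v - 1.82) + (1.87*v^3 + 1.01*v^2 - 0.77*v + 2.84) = 1.62*v^3 + 3.34*v^2 - 1.67*v + 1.02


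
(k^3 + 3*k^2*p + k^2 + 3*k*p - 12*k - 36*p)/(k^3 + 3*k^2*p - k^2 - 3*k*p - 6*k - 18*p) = (k + 4)/(k + 2)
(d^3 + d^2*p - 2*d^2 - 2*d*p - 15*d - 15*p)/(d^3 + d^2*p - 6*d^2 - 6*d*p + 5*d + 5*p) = (d + 3)/(d - 1)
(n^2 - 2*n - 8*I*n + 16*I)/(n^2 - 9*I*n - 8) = (n - 2)/(n - I)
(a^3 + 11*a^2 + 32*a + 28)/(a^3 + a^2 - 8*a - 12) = (a + 7)/(a - 3)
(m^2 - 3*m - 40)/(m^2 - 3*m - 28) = (-m^2 + 3*m + 40)/(-m^2 + 3*m + 28)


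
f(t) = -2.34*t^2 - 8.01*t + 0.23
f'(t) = -4.68*t - 8.01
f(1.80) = -21.77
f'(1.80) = -16.43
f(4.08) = -71.40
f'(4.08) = -27.10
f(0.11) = -0.68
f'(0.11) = -8.52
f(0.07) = -0.34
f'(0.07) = -8.34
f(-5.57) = -27.75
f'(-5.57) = 18.06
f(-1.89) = 7.01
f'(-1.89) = 0.84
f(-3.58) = -1.08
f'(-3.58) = 8.74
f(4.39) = -80.03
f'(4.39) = -28.56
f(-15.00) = -406.12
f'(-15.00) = 62.19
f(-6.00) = -35.95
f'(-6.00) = 20.07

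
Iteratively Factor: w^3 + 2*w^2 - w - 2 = (w + 2)*(w^2 - 1) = (w + 1)*(w + 2)*(w - 1)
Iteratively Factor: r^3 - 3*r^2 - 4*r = (r + 1)*(r^2 - 4*r) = r*(r + 1)*(r - 4)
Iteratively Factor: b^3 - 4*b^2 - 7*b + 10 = (b - 5)*(b^2 + b - 2) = (b - 5)*(b + 2)*(b - 1)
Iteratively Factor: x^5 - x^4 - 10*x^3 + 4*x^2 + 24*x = (x)*(x^4 - x^3 - 10*x^2 + 4*x + 24) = x*(x + 2)*(x^3 - 3*x^2 - 4*x + 12) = x*(x + 2)^2*(x^2 - 5*x + 6) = x*(x - 2)*(x + 2)^2*(x - 3)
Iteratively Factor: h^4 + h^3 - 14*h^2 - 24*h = (h)*(h^3 + h^2 - 14*h - 24) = h*(h + 2)*(h^2 - h - 12) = h*(h + 2)*(h + 3)*(h - 4)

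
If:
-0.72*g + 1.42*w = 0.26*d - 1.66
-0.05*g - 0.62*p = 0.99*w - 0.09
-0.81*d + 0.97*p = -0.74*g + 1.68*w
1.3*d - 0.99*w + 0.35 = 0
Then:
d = 0.28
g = 3.62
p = -1.29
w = 0.72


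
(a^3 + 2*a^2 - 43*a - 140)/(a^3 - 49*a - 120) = (a^2 - 3*a - 28)/(a^2 - 5*a - 24)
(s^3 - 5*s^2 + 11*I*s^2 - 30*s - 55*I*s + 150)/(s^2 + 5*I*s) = s - 5 + 6*I - 30*I/s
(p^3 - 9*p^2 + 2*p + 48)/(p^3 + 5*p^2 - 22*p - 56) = (p^2 - 11*p + 24)/(p^2 + 3*p - 28)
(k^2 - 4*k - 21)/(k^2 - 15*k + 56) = (k + 3)/(k - 8)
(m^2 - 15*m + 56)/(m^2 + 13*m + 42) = (m^2 - 15*m + 56)/(m^2 + 13*m + 42)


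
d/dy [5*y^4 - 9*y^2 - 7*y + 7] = 20*y^3 - 18*y - 7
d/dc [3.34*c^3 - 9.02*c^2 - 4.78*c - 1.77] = 10.02*c^2 - 18.04*c - 4.78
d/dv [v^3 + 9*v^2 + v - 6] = 3*v^2 + 18*v + 1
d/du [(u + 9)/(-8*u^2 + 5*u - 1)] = (-8*u^2 + 5*u + (u + 9)*(16*u - 5) - 1)/(8*u^2 - 5*u + 1)^2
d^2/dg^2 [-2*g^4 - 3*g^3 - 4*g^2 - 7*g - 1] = -24*g^2 - 18*g - 8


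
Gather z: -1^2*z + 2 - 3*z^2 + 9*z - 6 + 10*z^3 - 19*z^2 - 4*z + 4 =10*z^3 - 22*z^2 + 4*z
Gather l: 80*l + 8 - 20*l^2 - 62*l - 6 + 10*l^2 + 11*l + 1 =-10*l^2 + 29*l + 3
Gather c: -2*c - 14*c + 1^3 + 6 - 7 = -16*c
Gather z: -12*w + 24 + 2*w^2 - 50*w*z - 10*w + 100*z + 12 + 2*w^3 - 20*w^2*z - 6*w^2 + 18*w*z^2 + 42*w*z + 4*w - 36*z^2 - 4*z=2*w^3 - 4*w^2 - 18*w + z^2*(18*w - 36) + z*(-20*w^2 - 8*w + 96) + 36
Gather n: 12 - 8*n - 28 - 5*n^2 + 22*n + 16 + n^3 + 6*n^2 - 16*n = n^3 + n^2 - 2*n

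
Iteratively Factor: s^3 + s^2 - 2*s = (s - 1)*(s^2 + 2*s) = (s - 1)*(s + 2)*(s)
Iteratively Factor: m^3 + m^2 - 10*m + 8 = (m + 4)*(m^2 - 3*m + 2) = (m - 1)*(m + 4)*(m - 2)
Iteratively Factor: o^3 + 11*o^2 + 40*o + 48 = (o + 3)*(o^2 + 8*o + 16) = (o + 3)*(o + 4)*(o + 4)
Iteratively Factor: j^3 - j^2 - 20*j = (j)*(j^2 - j - 20) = j*(j + 4)*(j - 5)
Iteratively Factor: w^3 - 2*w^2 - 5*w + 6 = (w - 3)*(w^2 + w - 2) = (w - 3)*(w - 1)*(w + 2)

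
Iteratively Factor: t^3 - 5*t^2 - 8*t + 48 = (t + 3)*(t^2 - 8*t + 16) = (t - 4)*(t + 3)*(t - 4)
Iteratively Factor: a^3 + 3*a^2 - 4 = (a + 2)*(a^2 + a - 2) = (a + 2)^2*(a - 1)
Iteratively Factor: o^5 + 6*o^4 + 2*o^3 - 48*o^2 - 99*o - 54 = (o + 2)*(o^4 + 4*o^3 - 6*o^2 - 36*o - 27) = (o - 3)*(o + 2)*(o^3 + 7*o^2 + 15*o + 9) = (o - 3)*(o + 2)*(o + 3)*(o^2 + 4*o + 3) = (o - 3)*(o + 1)*(o + 2)*(o + 3)*(o + 3)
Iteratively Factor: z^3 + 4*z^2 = (z)*(z^2 + 4*z) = z*(z + 4)*(z)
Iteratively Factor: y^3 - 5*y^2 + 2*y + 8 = (y - 4)*(y^2 - y - 2) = (y - 4)*(y + 1)*(y - 2)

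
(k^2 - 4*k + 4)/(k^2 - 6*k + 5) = (k^2 - 4*k + 4)/(k^2 - 6*k + 5)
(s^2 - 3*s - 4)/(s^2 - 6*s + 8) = (s + 1)/(s - 2)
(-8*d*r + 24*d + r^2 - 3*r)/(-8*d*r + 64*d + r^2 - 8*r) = (r - 3)/(r - 8)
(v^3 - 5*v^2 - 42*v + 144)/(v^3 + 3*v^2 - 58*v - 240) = (v - 3)/(v + 5)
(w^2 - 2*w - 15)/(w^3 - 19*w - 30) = 1/(w + 2)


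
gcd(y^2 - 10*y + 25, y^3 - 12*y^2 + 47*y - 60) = y - 5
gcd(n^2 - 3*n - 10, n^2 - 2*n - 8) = n + 2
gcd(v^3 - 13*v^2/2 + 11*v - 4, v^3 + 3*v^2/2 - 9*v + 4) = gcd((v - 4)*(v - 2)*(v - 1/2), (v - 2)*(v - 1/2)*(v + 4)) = v^2 - 5*v/2 + 1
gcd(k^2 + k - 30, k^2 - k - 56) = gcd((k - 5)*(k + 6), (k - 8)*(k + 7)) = 1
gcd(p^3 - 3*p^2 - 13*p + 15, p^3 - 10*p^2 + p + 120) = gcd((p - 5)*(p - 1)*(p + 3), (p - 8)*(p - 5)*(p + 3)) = p^2 - 2*p - 15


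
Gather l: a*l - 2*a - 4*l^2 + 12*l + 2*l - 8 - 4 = -2*a - 4*l^2 + l*(a + 14) - 12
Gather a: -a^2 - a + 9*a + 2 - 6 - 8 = -a^2 + 8*a - 12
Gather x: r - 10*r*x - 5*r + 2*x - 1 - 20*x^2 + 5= -4*r - 20*x^2 + x*(2 - 10*r) + 4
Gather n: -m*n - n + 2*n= n*(1 - m)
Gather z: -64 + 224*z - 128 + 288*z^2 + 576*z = 288*z^2 + 800*z - 192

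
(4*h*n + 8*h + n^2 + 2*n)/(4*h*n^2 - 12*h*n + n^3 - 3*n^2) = (n + 2)/(n*(n - 3))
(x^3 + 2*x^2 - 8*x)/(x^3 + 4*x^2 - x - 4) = x*(x - 2)/(x^2 - 1)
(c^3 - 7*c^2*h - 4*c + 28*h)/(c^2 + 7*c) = (c^3 - 7*c^2*h - 4*c + 28*h)/(c*(c + 7))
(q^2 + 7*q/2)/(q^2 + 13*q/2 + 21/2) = q/(q + 3)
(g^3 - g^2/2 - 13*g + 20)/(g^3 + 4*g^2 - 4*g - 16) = (g - 5/2)/(g + 2)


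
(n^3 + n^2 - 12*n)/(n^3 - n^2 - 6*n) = (n + 4)/(n + 2)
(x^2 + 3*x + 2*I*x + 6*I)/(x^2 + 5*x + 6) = (x + 2*I)/(x + 2)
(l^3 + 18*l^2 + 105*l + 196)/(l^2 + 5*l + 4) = (l^2 + 14*l + 49)/(l + 1)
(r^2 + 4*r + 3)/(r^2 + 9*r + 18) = (r + 1)/(r + 6)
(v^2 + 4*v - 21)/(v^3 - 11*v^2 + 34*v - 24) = (v^2 + 4*v - 21)/(v^3 - 11*v^2 + 34*v - 24)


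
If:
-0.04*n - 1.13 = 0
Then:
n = -28.25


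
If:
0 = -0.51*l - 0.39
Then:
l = -0.76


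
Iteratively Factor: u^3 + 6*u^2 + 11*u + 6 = (u + 2)*(u^2 + 4*u + 3) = (u + 1)*(u + 2)*(u + 3)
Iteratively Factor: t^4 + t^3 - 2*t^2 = (t)*(t^3 + t^2 - 2*t) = t^2*(t^2 + t - 2) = t^2*(t + 2)*(t - 1)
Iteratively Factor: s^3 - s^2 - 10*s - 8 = (s - 4)*(s^2 + 3*s + 2) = (s - 4)*(s + 1)*(s + 2)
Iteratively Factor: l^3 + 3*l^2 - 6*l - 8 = (l - 2)*(l^2 + 5*l + 4) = (l - 2)*(l + 4)*(l + 1)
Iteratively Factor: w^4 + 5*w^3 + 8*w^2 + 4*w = (w + 1)*(w^3 + 4*w^2 + 4*w) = w*(w + 1)*(w^2 + 4*w + 4) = w*(w + 1)*(w + 2)*(w + 2)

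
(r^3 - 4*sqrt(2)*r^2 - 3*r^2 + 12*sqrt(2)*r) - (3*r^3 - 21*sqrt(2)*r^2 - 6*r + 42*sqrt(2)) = -2*r^3 - 3*r^2 + 17*sqrt(2)*r^2 + 6*r + 12*sqrt(2)*r - 42*sqrt(2)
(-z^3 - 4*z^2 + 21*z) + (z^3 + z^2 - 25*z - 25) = -3*z^2 - 4*z - 25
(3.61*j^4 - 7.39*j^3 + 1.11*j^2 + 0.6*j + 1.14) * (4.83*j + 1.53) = 17.4363*j^5 - 30.1704*j^4 - 5.9454*j^3 + 4.5963*j^2 + 6.4242*j + 1.7442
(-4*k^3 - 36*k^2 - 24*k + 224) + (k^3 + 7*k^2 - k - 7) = -3*k^3 - 29*k^2 - 25*k + 217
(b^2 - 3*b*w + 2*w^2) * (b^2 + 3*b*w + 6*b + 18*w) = b^4 + 6*b^3 - 7*b^2*w^2 + 6*b*w^3 - 42*b*w^2 + 36*w^3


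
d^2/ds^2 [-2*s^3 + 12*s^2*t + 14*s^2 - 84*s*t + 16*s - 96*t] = -12*s + 24*t + 28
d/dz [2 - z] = -1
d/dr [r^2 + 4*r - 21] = 2*r + 4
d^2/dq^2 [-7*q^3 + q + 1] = -42*q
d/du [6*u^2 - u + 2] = 12*u - 1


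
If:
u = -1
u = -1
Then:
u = -1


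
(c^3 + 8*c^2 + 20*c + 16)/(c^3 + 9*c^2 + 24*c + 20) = (c + 4)/(c + 5)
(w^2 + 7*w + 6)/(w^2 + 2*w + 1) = (w + 6)/(w + 1)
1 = 1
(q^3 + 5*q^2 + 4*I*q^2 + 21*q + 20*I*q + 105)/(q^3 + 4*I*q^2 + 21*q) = (q + 5)/q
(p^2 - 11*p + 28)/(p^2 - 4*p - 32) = (-p^2 + 11*p - 28)/(-p^2 + 4*p + 32)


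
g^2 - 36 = (g - 6)*(g + 6)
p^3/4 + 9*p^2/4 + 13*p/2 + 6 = (p/4 + 1)*(p + 2)*(p + 3)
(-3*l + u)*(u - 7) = -3*l*u + 21*l + u^2 - 7*u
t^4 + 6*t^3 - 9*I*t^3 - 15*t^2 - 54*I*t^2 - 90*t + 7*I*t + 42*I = (t + 6)*(t - 7*I)*(t - I)^2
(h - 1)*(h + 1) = h^2 - 1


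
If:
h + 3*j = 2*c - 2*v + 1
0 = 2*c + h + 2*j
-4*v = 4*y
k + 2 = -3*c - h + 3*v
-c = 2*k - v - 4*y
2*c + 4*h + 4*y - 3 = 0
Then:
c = -11/218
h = 167/109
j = -78/109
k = -121/109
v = 165/218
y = -165/218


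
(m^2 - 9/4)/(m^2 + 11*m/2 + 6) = (m - 3/2)/(m + 4)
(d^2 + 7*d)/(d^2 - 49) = d/(d - 7)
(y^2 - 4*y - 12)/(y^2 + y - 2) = (y - 6)/(y - 1)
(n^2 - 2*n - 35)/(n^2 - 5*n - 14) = (n + 5)/(n + 2)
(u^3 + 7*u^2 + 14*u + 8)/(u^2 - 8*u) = (u^3 + 7*u^2 + 14*u + 8)/(u*(u - 8))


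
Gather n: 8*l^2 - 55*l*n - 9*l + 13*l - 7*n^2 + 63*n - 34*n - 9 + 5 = 8*l^2 + 4*l - 7*n^2 + n*(29 - 55*l) - 4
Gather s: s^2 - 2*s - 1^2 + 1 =s^2 - 2*s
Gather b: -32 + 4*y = 4*y - 32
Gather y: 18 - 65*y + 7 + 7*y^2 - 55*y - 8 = 7*y^2 - 120*y + 17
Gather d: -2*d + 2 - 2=-2*d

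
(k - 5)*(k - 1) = k^2 - 6*k + 5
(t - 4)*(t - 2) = t^2 - 6*t + 8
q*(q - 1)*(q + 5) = q^3 + 4*q^2 - 5*q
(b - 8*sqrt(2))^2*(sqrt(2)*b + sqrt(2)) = sqrt(2)*b^3 - 32*b^2 + sqrt(2)*b^2 - 32*b + 128*sqrt(2)*b + 128*sqrt(2)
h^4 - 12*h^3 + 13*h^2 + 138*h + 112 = (h - 8)*(h - 7)*(h + 1)*(h + 2)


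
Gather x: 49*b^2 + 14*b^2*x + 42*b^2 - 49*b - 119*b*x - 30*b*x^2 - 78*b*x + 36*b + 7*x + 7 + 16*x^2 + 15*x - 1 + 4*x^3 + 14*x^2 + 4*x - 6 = 91*b^2 - 13*b + 4*x^3 + x^2*(30 - 30*b) + x*(14*b^2 - 197*b + 26)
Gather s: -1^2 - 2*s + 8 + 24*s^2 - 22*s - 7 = 24*s^2 - 24*s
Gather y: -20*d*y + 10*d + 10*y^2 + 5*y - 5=10*d + 10*y^2 + y*(5 - 20*d) - 5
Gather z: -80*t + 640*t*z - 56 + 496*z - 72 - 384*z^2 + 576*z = -80*t - 384*z^2 + z*(640*t + 1072) - 128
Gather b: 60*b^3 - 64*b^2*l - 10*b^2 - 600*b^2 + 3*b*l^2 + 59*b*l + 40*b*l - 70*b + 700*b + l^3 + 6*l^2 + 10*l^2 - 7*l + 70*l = 60*b^3 + b^2*(-64*l - 610) + b*(3*l^2 + 99*l + 630) + l^3 + 16*l^2 + 63*l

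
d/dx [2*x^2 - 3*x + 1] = 4*x - 3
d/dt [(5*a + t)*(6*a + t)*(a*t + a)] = a*(30*a^2 + 22*a*t + 11*a + 3*t^2 + 2*t)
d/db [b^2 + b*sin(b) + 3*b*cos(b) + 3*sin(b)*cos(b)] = -3*b*sin(b) + b*cos(b) + 2*b + sin(b) + 3*cos(b) + 3*cos(2*b)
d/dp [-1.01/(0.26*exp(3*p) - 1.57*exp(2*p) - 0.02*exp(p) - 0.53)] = (0.7878*exp(2*p) - 3.1714*exp(p) - 0.0202)*exp(p)/(-0.26*exp(3*p) + 1.57*exp(2*p) + 0.02*exp(p) + 0.53)^2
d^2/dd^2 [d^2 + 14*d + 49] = 2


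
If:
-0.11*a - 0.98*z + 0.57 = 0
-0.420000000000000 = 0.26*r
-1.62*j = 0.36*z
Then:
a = 5.18181818181818 - 8.90909090909091*z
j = -0.222222222222222*z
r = -1.62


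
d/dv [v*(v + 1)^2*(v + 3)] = 4*v^3 + 15*v^2 + 14*v + 3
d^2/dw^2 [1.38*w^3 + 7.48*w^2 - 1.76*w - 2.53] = 8.28*w + 14.96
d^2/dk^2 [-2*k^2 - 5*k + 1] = -4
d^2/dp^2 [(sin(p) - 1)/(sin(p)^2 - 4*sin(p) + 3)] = (-3*sin(p) + cos(p)^2 + 1)/(sin(p) - 3)^3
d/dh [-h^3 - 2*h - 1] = -3*h^2 - 2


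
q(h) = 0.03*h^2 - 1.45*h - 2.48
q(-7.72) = 10.50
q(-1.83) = 0.27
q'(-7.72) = -1.91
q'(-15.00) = -2.35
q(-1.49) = -0.25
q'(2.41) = -1.31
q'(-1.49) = -1.54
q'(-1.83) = -1.56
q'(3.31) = -1.25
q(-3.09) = 2.29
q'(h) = 0.06*h - 1.45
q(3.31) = -6.95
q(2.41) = -5.80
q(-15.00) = 26.02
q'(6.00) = -1.09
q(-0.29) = -2.06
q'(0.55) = -1.42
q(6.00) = -10.10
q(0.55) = -3.27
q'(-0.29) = -1.47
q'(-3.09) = -1.64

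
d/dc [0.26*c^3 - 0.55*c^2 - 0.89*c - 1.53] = 0.78*c^2 - 1.1*c - 0.89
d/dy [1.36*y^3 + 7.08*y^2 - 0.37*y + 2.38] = 4.08*y^2 + 14.16*y - 0.37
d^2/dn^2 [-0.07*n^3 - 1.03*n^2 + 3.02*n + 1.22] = -0.42*n - 2.06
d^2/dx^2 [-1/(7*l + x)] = -2/(7*l + x)^3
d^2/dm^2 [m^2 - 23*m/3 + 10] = 2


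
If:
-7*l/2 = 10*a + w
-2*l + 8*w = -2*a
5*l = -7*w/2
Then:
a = 0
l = 0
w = 0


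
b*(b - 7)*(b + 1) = b^3 - 6*b^2 - 7*b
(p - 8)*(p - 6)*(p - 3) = p^3 - 17*p^2 + 90*p - 144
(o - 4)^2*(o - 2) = o^3 - 10*o^2 + 32*o - 32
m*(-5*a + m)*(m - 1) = -5*a*m^2 + 5*a*m + m^3 - m^2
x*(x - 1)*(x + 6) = x^3 + 5*x^2 - 6*x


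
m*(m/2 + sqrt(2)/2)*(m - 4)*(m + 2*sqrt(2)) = m^4/2 - 2*m^3 + 3*sqrt(2)*m^3/2 - 6*sqrt(2)*m^2 + 2*m^2 - 8*m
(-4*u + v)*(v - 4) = -4*u*v + 16*u + v^2 - 4*v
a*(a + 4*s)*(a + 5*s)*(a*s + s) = a^4*s + 9*a^3*s^2 + a^3*s + 20*a^2*s^3 + 9*a^2*s^2 + 20*a*s^3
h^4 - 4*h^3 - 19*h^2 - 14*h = h*(h - 7)*(h + 1)*(h + 2)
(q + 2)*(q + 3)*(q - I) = q^3 + 5*q^2 - I*q^2 + 6*q - 5*I*q - 6*I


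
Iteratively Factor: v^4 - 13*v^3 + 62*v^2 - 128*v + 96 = (v - 4)*(v^3 - 9*v^2 + 26*v - 24) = (v - 4)*(v - 2)*(v^2 - 7*v + 12) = (v - 4)^2*(v - 2)*(v - 3)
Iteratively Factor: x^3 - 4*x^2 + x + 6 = (x - 3)*(x^2 - x - 2) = (x - 3)*(x + 1)*(x - 2)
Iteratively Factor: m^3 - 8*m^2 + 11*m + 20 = (m - 4)*(m^2 - 4*m - 5) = (m - 5)*(m - 4)*(m + 1)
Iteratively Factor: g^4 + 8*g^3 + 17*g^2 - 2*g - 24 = (g + 3)*(g^3 + 5*g^2 + 2*g - 8) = (g - 1)*(g + 3)*(g^2 + 6*g + 8) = (g - 1)*(g + 3)*(g + 4)*(g + 2)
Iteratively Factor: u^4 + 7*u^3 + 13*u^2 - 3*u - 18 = (u - 1)*(u^3 + 8*u^2 + 21*u + 18) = (u - 1)*(u + 3)*(u^2 + 5*u + 6) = (u - 1)*(u + 3)^2*(u + 2)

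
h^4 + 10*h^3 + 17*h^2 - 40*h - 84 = (h - 2)*(h + 2)*(h + 3)*(h + 7)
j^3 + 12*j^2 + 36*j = j*(j + 6)^2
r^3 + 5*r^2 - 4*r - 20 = (r - 2)*(r + 2)*(r + 5)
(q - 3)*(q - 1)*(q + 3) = q^3 - q^2 - 9*q + 9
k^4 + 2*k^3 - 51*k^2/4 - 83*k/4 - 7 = (k - 7/2)*(k + 1/2)*(k + 1)*(k + 4)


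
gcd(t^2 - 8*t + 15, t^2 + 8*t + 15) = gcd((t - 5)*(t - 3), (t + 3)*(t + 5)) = 1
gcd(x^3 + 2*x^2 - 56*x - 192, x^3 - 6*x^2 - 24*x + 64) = x^2 - 4*x - 32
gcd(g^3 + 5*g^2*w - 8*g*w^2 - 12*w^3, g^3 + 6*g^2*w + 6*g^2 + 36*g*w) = g + 6*w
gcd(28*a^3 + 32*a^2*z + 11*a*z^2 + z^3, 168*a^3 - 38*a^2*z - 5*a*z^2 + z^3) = 1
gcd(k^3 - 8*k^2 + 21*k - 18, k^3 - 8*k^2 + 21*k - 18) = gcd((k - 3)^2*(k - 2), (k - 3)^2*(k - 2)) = k^3 - 8*k^2 + 21*k - 18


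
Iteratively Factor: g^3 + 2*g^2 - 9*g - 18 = (g + 2)*(g^2 - 9) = (g - 3)*(g + 2)*(g + 3)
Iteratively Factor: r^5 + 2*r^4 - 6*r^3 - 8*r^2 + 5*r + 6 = (r - 2)*(r^4 + 4*r^3 + 2*r^2 - 4*r - 3) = (r - 2)*(r + 1)*(r^3 + 3*r^2 - r - 3) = (r - 2)*(r + 1)^2*(r^2 + 2*r - 3) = (r - 2)*(r - 1)*(r + 1)^2*(r + 3)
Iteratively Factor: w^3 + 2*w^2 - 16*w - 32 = (w + 2)*(w^2 - 16) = (w + 2)*(w + 4)*(w - 4)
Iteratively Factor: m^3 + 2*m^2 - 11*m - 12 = (m + 1)*(m^2 + m - 12) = (m - 3)*(m + 1)*(m + 4)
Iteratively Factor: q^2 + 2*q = (q)*(q + 2)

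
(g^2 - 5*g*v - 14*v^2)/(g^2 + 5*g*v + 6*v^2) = (g - 7*v)/(g + 3*v)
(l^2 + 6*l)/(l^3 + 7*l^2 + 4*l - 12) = l/(l^2 + l - 2)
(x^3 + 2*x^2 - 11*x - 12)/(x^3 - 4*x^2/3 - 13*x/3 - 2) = 3*(x + 4)/(3*x + 2)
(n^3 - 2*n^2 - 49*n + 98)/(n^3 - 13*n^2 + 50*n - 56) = (n + 7)/(n - 4)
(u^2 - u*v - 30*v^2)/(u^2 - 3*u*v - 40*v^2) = (u - 6*v)/(u - 8*v)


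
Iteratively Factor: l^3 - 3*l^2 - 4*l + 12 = (l - 3)*(l^2 - 4) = (l - 3)*(l - 2)*(l + 2)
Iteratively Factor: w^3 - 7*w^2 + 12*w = (w - 4)*(w^2 - 3*w) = w*(w - 4)*(w - 3)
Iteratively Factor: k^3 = (k)*(k^2) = k^2*(k)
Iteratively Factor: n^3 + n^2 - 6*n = (n + 3)*(n^2 - 2*n) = (n - 2)*(n + 3)*(n)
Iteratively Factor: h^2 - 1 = (h + 1)*(h - 1)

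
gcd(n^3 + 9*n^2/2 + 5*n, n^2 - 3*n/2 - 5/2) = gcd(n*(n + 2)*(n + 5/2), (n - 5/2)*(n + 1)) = 1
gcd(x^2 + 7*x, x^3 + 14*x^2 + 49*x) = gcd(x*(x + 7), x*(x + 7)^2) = x^2 + 7*x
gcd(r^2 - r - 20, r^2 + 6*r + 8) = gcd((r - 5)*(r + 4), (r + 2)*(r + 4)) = r + 4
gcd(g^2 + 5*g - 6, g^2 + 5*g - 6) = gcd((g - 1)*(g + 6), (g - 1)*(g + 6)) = g^2 + 5*g - 6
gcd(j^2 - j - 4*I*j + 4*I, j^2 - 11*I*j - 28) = j - 4*I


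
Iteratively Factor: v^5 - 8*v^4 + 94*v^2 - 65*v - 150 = (v + 1)*(v^4 - 9*v^3 + 9*v^2 + 85*v - 150) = (v - 2)*(v + 1)*(v^3 - 7*v^2 - 5*v + 75) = (v - 5)*(v - 2)*(v + 1)*(v^2 - 2*v - 15) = (v - 5)^2*(v - 2)*(v + 1)*(v + 3)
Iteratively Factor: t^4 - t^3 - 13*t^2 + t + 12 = (t - 1)*(t^3 - 13*t - 12) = (t - 1)*(t + 3)*(t^2 - 3*t - 4) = (t - 1)*(t + 1)*(t + 3)*(t - 4)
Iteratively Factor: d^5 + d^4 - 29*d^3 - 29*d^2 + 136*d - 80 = (d - 1)*(d^4 + 2*d^3 - 27*d^2 - 56*d + 80) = (d - 5)*(d - 1)*(d^3 + 7*d^2 + 8*d - 16) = (d - 5)*(d - 1)*(d + 4)*(d^2 + 3*d - 4) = (d - 5)*(d - 1)^2*(d + 4)*(d + 4)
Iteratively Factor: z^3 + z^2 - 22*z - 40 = (z - 5)*(z^2 + 6*z + 8) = (z - 5)*(z + 2)*(z + 4)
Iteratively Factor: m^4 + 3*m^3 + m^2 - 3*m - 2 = (m + 1)*(m^3 + 2*m^2 - m - 2) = (m - 1)*(m + 1)*(m^2 + 3*m + 2) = (m - 1)*(m + 1)^2*(m + 2)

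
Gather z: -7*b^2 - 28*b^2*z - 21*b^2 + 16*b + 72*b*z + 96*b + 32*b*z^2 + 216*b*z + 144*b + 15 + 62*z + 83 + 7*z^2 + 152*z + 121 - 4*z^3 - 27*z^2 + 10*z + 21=-28*b^2 + 256*b - 4*z^3 + z^2*(32*b - 20) + z*(-28*b^2 + 288*b + 224) + 240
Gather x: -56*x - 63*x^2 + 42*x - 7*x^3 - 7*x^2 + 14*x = -7*x^3 - 70*x^2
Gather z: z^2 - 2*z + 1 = z^2 - 2*z + 1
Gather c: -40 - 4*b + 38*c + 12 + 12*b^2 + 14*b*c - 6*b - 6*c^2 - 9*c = 12*b^2 - 10*b - 6*c^2 + c*(14*b + 29) - 28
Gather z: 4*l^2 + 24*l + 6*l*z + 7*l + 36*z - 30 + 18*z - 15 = 4*l^2 + 31*l + z*(6*l + 54) - 45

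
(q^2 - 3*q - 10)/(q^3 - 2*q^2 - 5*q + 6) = (q - 5)/(q^2 - 4*q + 3)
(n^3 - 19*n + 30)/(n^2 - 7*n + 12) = (n^2 + 3*n - 10)/(n - 4)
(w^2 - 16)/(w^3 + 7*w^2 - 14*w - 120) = (w + 4)/(w^2 + 11*w + 30)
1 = 1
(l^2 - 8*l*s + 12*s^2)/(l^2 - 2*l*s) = (l - 6*s)/l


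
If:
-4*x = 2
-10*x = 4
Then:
No Solution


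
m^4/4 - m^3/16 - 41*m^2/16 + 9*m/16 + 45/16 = (m/4 + 1/4)*(m - 3)*(m - 5/4)*(m + 3)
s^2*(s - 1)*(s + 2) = s^4 + s^3 - 2*s^2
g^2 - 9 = (g - 3)*(g + 3)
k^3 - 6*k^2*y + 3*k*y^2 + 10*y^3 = (k - 5*y)*(k - 2*y)*(k + y)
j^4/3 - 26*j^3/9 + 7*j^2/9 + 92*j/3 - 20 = (j/3 + 1)*(j - 6)*(j - 5)*(j - 2/3)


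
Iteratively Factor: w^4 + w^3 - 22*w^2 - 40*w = (w + 2)*(w^3 - w^2 - 20*w) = (w + 2)*(w + 4)*(w^2 - 5*w) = w*(w + 2)*(w + 4)*(w - 5)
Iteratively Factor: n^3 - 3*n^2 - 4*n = (n)*(n^2 - 3*n - 4) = n*(n + 1)*(n - 4)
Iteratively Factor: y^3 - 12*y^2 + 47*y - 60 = (y - 5)*(y^2 - 7*y + 12) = (y - 5)*(y - 3)*(y - 4)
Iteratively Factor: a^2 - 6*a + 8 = (a - 2)*(a - 4)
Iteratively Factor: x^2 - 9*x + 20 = (x - 4)*(x - 5)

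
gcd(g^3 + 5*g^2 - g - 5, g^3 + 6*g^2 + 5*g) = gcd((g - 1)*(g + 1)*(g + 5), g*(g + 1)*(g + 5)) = g^2 + 6*g + 5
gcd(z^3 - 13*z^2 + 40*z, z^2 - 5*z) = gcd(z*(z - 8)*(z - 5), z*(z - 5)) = z^2 - 5*z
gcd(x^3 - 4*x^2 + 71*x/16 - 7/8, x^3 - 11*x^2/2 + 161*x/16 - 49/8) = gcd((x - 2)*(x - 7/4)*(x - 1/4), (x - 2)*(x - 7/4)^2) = x^2 - 15*x/4 + 7/2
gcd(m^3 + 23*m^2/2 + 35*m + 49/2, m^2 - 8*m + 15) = 1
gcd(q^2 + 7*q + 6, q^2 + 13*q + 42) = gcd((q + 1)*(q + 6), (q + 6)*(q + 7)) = q + 6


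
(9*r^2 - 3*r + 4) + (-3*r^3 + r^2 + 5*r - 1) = -3*r^3 + 10*r^2 + 2*r + 3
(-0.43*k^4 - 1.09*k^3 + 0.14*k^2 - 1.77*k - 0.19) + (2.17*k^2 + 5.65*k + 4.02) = -0.43*k^4 - 1.09*k^3 + 2.31*k^2 + 3.88*k + 3.83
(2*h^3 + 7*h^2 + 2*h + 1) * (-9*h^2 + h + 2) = -18*h^5 - 61*h^4 - 7*h^3 + 7*h^2 + 5*h + 2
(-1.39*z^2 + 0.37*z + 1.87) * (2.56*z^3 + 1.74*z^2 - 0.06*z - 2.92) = -3.5584*z^5 - 1.4714*z^4 + 5.5144*z^3 + 7.2904*z^2 - 1.1926*z - 5.4604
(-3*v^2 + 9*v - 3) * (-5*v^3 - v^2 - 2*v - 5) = 15*v^5 - 42*v^4 + 12*v^3 - 39*v + 15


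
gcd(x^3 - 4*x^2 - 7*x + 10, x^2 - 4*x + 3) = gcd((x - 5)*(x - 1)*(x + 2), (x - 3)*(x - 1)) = x - 1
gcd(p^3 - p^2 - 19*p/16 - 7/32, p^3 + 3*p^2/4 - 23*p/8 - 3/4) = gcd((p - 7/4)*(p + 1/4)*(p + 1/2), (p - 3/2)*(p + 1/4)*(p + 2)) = p + 1/4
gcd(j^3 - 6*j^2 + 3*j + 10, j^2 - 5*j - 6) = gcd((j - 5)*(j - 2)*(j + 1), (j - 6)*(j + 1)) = j + 1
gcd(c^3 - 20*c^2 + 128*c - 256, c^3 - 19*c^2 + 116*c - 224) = c^2 - 12*c + 32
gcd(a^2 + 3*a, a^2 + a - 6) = a + 3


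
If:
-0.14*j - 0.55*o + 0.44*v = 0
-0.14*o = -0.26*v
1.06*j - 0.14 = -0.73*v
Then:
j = 0.16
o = -0.07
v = -0.04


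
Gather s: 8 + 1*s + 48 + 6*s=7*s + 56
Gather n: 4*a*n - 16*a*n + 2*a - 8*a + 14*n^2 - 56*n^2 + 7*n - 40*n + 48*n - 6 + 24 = -6*a - 42*n^2 + n*(15 - 12*a) + 18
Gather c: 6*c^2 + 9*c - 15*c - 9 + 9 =6*c^2 - 6*c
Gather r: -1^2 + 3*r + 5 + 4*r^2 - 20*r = 4*r^2 - 17*r + 4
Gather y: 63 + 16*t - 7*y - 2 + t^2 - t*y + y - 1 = t^2 + 16*t + y*(-t - 6) + 60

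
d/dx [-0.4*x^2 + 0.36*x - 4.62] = 0.36 - 0.8*x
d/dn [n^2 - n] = 2*n - 1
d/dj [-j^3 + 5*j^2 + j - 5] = -3*j^2 + 10*j + 1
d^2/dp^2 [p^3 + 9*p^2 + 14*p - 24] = 6*p + 18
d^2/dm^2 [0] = 0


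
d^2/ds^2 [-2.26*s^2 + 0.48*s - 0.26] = -4.52000000000000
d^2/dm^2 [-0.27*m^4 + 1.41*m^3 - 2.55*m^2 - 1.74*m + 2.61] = -3.24*m^2 + 8.46*m - 5.1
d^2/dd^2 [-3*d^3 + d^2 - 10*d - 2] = 2 - 18*d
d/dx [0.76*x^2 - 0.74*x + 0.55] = 1.52*x - 0.74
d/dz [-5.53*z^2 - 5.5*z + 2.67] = -11.06*z - 5.5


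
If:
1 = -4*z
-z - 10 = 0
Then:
No Solution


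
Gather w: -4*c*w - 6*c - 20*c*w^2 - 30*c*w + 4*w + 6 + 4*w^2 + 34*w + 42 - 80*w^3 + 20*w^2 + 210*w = -6*c - 80*w^3 + w^2*(24 - 20*c) + w*(248 - 34*c) + 48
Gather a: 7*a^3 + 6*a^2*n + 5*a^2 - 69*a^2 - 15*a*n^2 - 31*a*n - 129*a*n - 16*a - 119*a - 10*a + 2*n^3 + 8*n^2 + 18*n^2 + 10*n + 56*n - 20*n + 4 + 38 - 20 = 7*a^3 + a^2*(6*n - 64) + a*(-15*n^2 - 160*n - 145) + 2*n^3 + 26*n^2 + 46*n + 22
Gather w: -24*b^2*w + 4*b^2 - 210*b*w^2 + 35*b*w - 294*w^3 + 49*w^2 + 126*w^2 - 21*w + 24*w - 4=4*b^2 - 294*w^3 + w^2*(175 - 210*b) + w*(-24*b^2 + 35*b + 3) - 4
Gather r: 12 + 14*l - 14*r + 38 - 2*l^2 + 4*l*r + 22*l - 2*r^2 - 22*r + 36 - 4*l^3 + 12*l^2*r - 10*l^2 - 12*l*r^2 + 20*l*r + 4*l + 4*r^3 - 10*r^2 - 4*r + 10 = -4*l^3 - 12*l^2 + 40*l + 4*r^3 + r^2*(-12*l - 12) + r*(12*l^2 + 24*l - 40) + 96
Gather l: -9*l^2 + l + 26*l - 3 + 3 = -9*l^2 + 27*l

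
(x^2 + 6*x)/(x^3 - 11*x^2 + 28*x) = (x + 6)/(x^2 - 11*x + 28)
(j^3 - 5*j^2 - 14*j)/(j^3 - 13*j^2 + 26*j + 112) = j/(j - 8)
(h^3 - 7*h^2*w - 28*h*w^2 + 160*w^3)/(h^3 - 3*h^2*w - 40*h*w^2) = (h - 4*w)/h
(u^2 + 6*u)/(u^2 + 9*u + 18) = u/(u + 3)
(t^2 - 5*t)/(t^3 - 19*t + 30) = t*(t - 5)/(t^3 - 19*t + 30)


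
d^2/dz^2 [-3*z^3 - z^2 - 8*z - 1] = -18*z - 2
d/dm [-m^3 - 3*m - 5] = -3*m^2 - 3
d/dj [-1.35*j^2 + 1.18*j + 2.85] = 1.18 - 2.7*j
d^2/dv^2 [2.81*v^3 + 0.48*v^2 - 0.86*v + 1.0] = 16.86*v + 0.96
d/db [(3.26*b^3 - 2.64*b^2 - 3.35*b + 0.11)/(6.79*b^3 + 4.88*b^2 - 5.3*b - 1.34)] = (33.8344*b^4 + 10.937*b^3 + 14.9941*b^2 + 6.0016*b + 5.072)/(46.1041*b^6 + 66.2704*b^5 - 48.1596*b^4 - 69.9252*b^3 + 15.0116*b^2 + 14.204*b + 1.7956)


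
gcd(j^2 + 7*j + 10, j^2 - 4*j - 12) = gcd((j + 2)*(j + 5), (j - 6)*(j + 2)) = j + 2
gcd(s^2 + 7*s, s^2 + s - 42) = s + 7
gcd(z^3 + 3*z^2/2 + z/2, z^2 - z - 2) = z + 1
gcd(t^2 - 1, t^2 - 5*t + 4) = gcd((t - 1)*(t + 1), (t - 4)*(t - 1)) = t - 1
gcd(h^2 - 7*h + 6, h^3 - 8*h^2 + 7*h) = h - 1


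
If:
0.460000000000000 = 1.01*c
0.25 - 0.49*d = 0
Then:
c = 0.46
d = 0.51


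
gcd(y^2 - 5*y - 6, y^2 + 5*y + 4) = y + 1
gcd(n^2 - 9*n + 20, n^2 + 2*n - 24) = n - 4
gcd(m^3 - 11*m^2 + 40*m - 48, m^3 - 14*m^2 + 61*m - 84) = m^2 - 7*m + 12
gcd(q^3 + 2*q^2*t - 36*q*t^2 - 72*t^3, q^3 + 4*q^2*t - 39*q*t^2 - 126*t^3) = q - 6*t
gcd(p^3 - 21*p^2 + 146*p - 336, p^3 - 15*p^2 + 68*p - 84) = p^2 - 13*p + 42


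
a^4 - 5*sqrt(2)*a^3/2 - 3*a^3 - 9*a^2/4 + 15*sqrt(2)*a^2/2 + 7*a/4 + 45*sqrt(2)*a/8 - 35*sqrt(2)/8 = (a - 7/2)*(a - 1/2)*(a + 1)*(a - 5*sqrt(2)/2)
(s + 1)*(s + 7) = s^2 + 8*s + 7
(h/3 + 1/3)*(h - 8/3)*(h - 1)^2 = h^4/3 - 11*h^3/9 + 5*h^2/9 + 11*h/9 - 8/9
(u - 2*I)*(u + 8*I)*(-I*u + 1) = -I*u^3 + 7*u^2 - 10*I*u + 16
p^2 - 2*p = p*(p - 2)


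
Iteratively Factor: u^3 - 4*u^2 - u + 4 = (u + 1)*(u^2 - 5*u + 4) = (u - 4)*(u + 1)*(u - 1)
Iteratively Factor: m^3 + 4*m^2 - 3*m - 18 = (m - 2)*(m^2 + 6*m + 9) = (m - 2)*(m + 3)*(m + 3)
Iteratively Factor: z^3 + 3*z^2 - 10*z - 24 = (z + 4)*(z^2 - z - 6) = (z - 3)*(z + 4)*(z + 2)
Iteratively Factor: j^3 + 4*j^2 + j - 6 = (j - 1)*(j^2 + 5*j + 6) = (j - 1)*(j + 3)*(j + 2)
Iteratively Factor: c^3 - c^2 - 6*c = (c + 2)*(c^2 - 3*c) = (c - 3)*(c + 2)*(c)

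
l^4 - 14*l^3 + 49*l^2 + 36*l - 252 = (l - 7)*(l - 6)*(l - 3)*(l + 2)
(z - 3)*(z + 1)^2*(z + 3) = z^4 + 2*z^3 - 8*z^2 - 18*z - 9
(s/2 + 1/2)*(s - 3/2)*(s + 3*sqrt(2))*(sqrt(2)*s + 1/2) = sqrt(2)*s^4/2 - sqrt(2)*s^3/4 + 13*s^3/4 - 13*s^2/8 - 39*s/8 - 3*sqrt(2)*s/8 - 9*sqrt(2)/8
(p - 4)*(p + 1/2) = p^2 - 7*p/2 - 2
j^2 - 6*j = j*(j - 6)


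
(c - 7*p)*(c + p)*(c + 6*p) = c^3 - 43*c*p^2 - 42*p^3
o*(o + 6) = o^2 + 6*o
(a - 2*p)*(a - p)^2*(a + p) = a^4 - 3*a^3*p + a^2*p^2 + 3*a*p^3 - 2*p^4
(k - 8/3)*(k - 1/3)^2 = k^3 - 10*k^2/3 + 17*k/9 - 8/27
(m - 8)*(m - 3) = m^2 - 11*m + 24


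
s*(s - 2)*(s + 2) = s^3 - 4*s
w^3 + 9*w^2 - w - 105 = (w - 3)*(w + 5)*(w + 7)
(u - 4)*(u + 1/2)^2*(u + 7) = u^4 + 4*u^3 - 99*u^2/4 - 109*u/4 - 7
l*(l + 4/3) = l^2 + 4*l/3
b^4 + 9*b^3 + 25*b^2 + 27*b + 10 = (b + 1)^2*(b + 2)*(b + 5)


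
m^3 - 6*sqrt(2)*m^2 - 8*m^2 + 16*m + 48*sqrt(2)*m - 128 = (m - 8)*(m - 4*sqrt(2))*(m - 2*sqrt(2))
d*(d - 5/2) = d^2 - 5*d/2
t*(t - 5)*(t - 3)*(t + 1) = t^4 - 7*t^3 + 7*t^2 + 15*t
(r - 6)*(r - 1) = r^2 - 7*r + 6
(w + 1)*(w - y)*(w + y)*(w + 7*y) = w^4 + 7*w^3*y + w^3 - w^2*y^2 + 7*w^2*y - 7*w*y^3 - w*y^2 - 7*y^3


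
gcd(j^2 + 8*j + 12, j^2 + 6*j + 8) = j + 2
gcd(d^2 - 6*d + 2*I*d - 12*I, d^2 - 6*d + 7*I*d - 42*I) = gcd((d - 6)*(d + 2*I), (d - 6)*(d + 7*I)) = d - 6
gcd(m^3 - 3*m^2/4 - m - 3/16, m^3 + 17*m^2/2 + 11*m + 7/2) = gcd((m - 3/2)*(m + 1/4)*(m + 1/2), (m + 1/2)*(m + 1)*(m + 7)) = m + 1/2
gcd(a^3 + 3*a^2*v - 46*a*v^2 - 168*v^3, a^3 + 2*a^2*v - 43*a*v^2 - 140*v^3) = -a^2 + 3*a*v + 28*v^2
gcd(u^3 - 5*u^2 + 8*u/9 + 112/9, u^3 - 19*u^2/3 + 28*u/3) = u^2 - 19*u/3 + 28/3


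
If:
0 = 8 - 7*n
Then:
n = 8/7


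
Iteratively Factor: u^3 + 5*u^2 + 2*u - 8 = (u - 1)*(u^2 + 6*u + 8) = (u - 1)*(u + 2)*(u + 4)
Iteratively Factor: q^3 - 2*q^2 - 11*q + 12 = (q - 4)*(q^2 + 2*q - 3) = (q - 4)*(q - 1)*(q + 3)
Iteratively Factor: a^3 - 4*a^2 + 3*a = (a - 1)*(a^2 - 3*a) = a*(a - 1)*(a - 3)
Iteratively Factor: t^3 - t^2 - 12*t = (t + 3)*(t^2 - 4*t) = (t - 4)*(t + 3)*(t)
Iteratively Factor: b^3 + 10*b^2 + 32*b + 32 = (b + 2)*(b^2 + 8*b + 16) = (b + 2)*(b + 4)*(b + 4)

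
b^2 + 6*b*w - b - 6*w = (b - 1)*(b + 6*w)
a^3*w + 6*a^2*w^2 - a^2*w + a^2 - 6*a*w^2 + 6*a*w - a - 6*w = (a - 1)*(a + 6*w)*(a*w + 1)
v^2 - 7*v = v*(v - 7)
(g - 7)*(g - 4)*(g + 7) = g^3 - 4*g^2 - 49*g + 196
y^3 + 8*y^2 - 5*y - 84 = (y - 3)*(y + 4)*(y + 7)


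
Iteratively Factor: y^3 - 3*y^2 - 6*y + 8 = (y - 1)*(y^2 - 2*y - 8) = (y - 1)*(y + 2)*(y - 4)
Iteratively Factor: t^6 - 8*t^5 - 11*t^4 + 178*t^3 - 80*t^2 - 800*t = (t - 5)*(t^5 - 3*t^4 - 26*t^3 + 48*t^2 + 160*t) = t*(t - 5)*(t^4 - 3*t^3 - 26*t^2 + 48*t + 160) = t*(t - 5)*(t + 2)*(t^3 - 5*t^2 - 16*t + 80) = t*(t - 5)^2*(t + 2)*(t^2 - 16) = t*(t - 5)^2*(t - 4)*(t + 2)*(t + 4)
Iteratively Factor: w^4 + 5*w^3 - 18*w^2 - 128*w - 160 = (w - 5)*(w^3 + 10*w^2 + 32*w + 32) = (w - 5)*(w + 4)*(w^2 + 6*w + 8) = (w - 5)*(w + 2)*(w + 4)*(w + 4)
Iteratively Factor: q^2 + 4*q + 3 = (q + 3)*(q + 1)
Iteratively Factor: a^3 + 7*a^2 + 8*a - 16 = (a + 4)*(a^2 + 3*a - 4) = (a + 4)^2*(a - 1)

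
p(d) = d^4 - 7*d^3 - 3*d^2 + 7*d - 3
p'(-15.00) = -18128.00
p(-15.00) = 73467.00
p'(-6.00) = -1577.00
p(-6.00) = 2655.00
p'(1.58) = -39.13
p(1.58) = -20.81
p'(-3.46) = -389.33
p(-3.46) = 370.14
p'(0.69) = -5.82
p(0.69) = -1.67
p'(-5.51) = -1266.64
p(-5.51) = 1960.07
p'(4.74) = -67.27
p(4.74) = -277.90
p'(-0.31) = 6.72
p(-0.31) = -5.24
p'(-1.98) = -94.50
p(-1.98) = 41.09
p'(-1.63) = -56.34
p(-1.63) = 14.99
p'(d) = 4*d^3 - 21*d^2 - 6*d + 7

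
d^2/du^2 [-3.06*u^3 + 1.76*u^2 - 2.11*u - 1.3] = 3.52 - 18.36*u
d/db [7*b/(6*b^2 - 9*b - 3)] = 7*(-2*b^2 - 1)/(3*(4*b^4 - 12*b^3 + 5*b^2 + 6*b + 1))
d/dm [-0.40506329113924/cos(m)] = -0.40506329113924*sin(m)/cos(m)^2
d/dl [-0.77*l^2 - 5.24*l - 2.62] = -1.54*l - 5.24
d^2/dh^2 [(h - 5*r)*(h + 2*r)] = 2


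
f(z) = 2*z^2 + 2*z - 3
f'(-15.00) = -58.00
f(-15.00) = 417.00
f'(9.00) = 38.00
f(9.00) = 177.00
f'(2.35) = 11.40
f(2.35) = 12.74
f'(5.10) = 22.40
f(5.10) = 59.22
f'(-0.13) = 1.48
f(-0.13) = -3.23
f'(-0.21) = 1.16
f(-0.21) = -3.33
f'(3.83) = 17.32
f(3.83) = 34.00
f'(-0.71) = -0.84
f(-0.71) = -3.41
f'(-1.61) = -4.44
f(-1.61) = -1.04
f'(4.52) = 20.08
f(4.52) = 46.90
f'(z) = 4*z + 2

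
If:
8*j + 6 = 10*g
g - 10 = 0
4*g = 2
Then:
No Solution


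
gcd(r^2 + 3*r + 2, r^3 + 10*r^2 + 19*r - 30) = 1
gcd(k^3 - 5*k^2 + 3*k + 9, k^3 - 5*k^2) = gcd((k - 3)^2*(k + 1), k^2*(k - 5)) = 1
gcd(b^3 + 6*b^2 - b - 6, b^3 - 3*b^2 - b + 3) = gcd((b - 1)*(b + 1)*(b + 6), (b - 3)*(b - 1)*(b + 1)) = b^2 - 1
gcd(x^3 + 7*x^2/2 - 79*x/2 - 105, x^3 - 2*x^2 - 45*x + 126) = x^2 + x - 42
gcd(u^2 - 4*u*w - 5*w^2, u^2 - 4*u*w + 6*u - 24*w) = 1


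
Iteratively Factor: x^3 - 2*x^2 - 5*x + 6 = (x + 2)*(x^2 - 4*x + 3) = (x - 3)*(x + 2)*(x - 1)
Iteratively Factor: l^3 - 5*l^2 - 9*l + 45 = (l - 5)*(l^2 - 9) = (l - 5)*(l - 3)*(l + 3)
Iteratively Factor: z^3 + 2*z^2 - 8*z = (z + 4)*(z^2 - 2*z) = (z - 2)*(z + 4)*(z)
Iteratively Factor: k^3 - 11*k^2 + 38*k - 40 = (k - 2)*(k^2 - 9*k + 20) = (k - 4)*(k - 2)*(k - 5)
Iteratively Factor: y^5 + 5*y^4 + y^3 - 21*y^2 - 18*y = (y + 3)*(y^4 + 2*y^3 - 5*y^2 - 6*y) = (y + 3)^2*(y^3 - y^2 - 2*y) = (y + 1)*(y + 3)^2*(y^2 - 2*y) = (y - 2)*(y + 1)*(y + 3)^2*(y)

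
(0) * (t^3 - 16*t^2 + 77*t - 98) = 0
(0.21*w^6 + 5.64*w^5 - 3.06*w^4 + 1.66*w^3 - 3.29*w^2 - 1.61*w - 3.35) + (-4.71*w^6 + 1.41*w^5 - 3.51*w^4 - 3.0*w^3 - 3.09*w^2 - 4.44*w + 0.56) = -4.5*w^6 + 7.05*w^5 - 6.57*w^4 - 1.34*w^3 - 6.38*w^2 - 6.05*w - 2.79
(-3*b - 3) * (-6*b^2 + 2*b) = 18*b^3 + 12*b^2 - 6*b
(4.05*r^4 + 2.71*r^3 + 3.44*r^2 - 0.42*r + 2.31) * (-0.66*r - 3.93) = -2.673*r^5 - 17.7051*r^4 - 12.9207*r^3 - 13.242*r^2 + 0.126*r - 9.0783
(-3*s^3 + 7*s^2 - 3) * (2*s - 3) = -6*s^4 + 23*s^3 - 21*s^2 - 6*s + 9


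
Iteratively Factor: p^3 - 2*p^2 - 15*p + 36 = (p - 3)*(p^2 + p - 12) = (p - 3)^2*(p + 4)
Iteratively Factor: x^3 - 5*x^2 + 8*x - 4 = (x - 2)*(x^2 - 3*x + 2) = (x - 2)^2*(x - 1)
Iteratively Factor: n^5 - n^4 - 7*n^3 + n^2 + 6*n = (n + 1)*(n^4 - 2*n^3 - 5*n^2 + 6*n) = (n - 1)*(n + 1)*(n^3 - n^2 - 6*n) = (n - 1)*(n + 1)*(n + 2)*(n^2 - 3*n) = (n - 3)*(n - 1)*(n + 1)*(n + 2)*(n)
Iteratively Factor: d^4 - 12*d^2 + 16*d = (d - 2)*(d^3 + 2*d^2 - 8*d) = (d - 2)*(d + 4)*(d^2 - 2*d) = (d - 2)^2*(d + 4)*(d)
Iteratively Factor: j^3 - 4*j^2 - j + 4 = (j + 1)*(j^2 - 5*j + 4) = (j - 4)*(j + 1)*(j - 1)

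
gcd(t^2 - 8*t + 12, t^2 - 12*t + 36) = t - 6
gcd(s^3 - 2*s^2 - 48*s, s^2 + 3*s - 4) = 1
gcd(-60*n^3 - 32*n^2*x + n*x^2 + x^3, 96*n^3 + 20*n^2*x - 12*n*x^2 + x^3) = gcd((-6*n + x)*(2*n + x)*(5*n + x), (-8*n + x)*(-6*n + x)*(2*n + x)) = -12*n^2 - 4*n*x + x^2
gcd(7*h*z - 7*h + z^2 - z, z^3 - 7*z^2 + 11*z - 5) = z - 1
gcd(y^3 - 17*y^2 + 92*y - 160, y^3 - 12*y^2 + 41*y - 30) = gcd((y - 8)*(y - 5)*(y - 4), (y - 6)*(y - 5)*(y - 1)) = y - 5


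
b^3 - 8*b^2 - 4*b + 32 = (b - 8)*(b - 2)*(b + 2)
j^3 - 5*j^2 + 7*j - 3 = (j - 3)*(j - 1)^2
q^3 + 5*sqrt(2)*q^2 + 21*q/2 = q*(q + 3*sqrt(2)/2)*(q + 7*sqrt(2)/2)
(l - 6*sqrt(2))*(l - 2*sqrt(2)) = l^2 - 8*sqrt(2)*l + 24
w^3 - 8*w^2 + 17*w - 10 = (w - 5)*(w - 2)*(w - 1)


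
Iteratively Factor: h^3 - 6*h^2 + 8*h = (h - 4)*(h^2 - 2*h) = (h - 4)*(h - 2)*(h)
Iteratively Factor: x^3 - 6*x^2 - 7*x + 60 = (x - 5)*(x^2 - x - 12) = (x - 5)*(x - 4)*(x + 3)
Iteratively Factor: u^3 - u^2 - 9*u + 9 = (u - 1)*(u^2 - 9) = (u - 1)*(u + 3)*(u - 3)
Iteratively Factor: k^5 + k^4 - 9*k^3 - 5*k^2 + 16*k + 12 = (k + 1)*(k^4 - 9*k^2 + 4*k + 12) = (k - 2)*(k + 1)*(k^3 + 2*k^2 - 5*k - 6) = (k - 2)^2*(k + 1)*(k^2 + 4*k + 3) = (k - 2)^2*(k + 1)^2*(k + 3)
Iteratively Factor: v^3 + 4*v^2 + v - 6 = (v + 3)*(v^2 + v - 2) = (v - 1)*(v + 3)*(v + 2)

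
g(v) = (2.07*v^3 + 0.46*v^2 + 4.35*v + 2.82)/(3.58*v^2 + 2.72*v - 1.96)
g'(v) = (-7.16*v - 2.72)*(2.07*v^3 + 0.46*v^2 + 4.35*v + 2.82)/(3.58*v^2 + 2.72*v - 1.96)^2 + (6.21*v^2 + 0.92*v + 4.35)/(3.58*v^2 + 2.72*v - 1.96)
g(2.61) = 1.83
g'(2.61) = 0.33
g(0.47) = 47.44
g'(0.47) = -2586.49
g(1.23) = 1.87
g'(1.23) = -0.98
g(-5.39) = -3.79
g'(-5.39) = 0.50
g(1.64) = 1.68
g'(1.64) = -0.14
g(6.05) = 3.47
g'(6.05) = 0.53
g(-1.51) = -4.69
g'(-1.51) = -9.94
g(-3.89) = -3.10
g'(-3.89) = 0.41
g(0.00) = -1.44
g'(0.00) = -4.22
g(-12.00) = -7.40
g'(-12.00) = 0.56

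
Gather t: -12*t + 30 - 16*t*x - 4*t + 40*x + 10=t*(-16*x - 16) + 40*x + 40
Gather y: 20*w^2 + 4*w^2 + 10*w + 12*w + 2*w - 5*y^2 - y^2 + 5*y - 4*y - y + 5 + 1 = 24*w^2 + 24*w - 6*y^2 + 6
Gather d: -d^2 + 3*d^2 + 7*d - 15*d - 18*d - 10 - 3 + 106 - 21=2*d^2 - 26*d + 72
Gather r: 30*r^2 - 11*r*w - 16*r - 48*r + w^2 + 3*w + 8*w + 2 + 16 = 30*r^2 + r*(-11*w - 64) + w^2 + 11*w + 18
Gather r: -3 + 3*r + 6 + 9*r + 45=12*r + 48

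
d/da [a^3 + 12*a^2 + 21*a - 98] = 3*a^2 + 24*a + 21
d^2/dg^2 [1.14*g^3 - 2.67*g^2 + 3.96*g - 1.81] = 6.84*g - 5.34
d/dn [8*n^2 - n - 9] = 16*n - 1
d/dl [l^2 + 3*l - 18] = 2*l + 3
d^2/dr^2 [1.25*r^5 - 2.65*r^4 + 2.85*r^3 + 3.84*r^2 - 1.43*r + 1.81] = 25.0*r^3 - 31.8*r^2 + 17.1*r + 7.68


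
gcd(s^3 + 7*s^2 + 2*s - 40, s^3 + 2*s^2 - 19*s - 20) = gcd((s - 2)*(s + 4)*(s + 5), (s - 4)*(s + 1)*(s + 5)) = s + 5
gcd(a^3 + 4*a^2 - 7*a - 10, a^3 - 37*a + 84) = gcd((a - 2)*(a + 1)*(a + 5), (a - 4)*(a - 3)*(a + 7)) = 1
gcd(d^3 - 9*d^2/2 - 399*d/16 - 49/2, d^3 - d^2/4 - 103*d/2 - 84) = d^2 - 25*d/4 - 14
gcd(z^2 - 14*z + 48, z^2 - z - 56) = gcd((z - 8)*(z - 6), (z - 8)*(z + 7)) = z - 8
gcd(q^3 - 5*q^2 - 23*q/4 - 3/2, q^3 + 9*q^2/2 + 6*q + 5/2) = 1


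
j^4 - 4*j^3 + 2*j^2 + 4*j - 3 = (j - 3)*(j - 1)^2*(j + 1)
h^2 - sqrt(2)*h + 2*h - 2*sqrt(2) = (h + 2)*(h - sqrt(2))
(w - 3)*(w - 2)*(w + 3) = w^3 - 2*w^2 - 9*w + 18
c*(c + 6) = c^2 + 6*c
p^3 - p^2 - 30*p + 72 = (p - 4)*(p - 3)*(p + 6)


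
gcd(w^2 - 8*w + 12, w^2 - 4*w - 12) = w - 6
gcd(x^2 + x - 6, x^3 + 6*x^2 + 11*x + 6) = x + 3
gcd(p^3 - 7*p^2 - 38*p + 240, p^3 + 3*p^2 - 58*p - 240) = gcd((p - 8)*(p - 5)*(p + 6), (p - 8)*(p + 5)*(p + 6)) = p^2 - 2*p - 48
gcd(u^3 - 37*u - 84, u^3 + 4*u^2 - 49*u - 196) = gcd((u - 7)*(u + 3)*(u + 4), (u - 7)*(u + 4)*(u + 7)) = u^2 - 3*u - 28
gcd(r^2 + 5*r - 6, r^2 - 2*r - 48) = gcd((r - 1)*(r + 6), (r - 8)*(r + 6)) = r + 6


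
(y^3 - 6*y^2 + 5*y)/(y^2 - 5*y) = y - 1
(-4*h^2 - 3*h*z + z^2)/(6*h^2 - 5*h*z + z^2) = (-4*h^2 - 3*h*z + z^2)/(6*h^2 - 5*h*z + z^2)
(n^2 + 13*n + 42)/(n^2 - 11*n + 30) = (n^2 + 13*n + 42)/(n^2 - 11*n + 30)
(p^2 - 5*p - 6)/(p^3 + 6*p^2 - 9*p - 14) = (p - 6)/(p^2 + 5*p - 14)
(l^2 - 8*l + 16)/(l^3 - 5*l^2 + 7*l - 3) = (l^2 - 8*l + 16)/(l^3 - 5*l^2 + 7*l - 3)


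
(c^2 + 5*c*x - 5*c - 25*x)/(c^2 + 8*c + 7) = (c^2 + 5*c*x - 5*c - 25*x)/(c^2 + 8*c + 7)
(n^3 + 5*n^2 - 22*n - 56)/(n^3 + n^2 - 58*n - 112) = (n - 4)/(n - 8)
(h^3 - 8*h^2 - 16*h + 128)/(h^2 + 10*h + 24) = (h^2 - 12*h + 32)/(h + 6)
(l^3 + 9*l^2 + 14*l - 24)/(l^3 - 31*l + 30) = (l + 4)/(l - 5)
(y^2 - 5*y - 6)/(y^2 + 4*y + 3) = (y - 6)/(y + 3)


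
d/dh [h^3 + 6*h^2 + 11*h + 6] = 3*h^2 + 12*h + 11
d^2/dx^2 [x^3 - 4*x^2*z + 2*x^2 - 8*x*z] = 6*x - 8*z + 4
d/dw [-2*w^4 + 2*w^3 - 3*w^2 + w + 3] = -8*w^3 + 6*w^2 - 6*w + 1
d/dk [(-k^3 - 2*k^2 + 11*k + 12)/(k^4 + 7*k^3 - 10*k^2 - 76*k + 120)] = (k^5 + 6*k^4 + 3*k^3 - 44*k^2 - 438*k - 1116)/(k^7 + 16*k^6 + 61*k^5 - 170*k^4 - 1064*k^3 + 1072*k^2 + 5520*k - 7200)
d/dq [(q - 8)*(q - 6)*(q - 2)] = 3*q^2 - 32*q + 76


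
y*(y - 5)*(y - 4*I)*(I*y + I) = I*y^4 + 4*y^3 - 4*I*y^3 - 16*y^2 - 5*I*y^2 - 20*y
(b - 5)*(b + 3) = b^2 - 2*b - 15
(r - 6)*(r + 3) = r^2 - 3*r - 18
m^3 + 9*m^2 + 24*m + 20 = (m + 2)^2*(m + 5)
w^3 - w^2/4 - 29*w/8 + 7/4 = (w - 7/4)*(w - 1/2)*(w + 2)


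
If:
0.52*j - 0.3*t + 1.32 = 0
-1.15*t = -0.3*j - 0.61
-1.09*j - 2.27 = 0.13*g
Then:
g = 4.57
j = -2.63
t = -0.16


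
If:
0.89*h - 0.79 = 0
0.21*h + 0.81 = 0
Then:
No Solution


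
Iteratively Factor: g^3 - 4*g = (g)*(g^2 - 4) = g*(g - 2)*(g + 2)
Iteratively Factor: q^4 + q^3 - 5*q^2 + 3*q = (q + 3)*(q^3 - 2*q^2 + q) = (q - 1)*(q + 3)*(q^2 - q) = (q - 1)^2*(q + 3)*(q)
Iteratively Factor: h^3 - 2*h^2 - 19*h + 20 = (h - 5)*(h^2 + 3*h - 4) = (h - 5)*(h - 1)*(h + 4)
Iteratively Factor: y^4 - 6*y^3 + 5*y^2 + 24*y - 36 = (y - 2)*(y^3 - 4*y^2 - 3*y + 18) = (y - 3)*(y - 2)*(y^2 - y - 6) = (y - 3)^2*(y - 2)*(y + 2)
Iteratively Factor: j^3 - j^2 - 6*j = (j + 2)*(j^2 - 3*j) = j*(j + 2)*(j - 3)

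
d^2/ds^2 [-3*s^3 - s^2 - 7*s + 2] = -18*s - 2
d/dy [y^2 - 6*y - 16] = 2*y - 6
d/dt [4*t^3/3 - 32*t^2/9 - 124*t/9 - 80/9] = 4*t^2 - 64*t/9 - 124/9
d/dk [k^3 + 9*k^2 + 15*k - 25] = 3*k^2 + 18*k + 15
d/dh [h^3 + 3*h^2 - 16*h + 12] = 3*h^2 + 6*h - 16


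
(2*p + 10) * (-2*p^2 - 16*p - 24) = -4*p^3 - 52*p^2 - 208*p - 240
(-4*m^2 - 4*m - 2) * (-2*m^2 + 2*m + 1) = 8*m^4 - 8*m^2 - 8*m - 2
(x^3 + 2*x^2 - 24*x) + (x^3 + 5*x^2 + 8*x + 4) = 2*x^3 + 7*x^2 - 16*x + 4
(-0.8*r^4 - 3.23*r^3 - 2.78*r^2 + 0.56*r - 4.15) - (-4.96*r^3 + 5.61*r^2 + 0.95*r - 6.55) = -0.8*r^4 + 1.73*r^3 - 8.39*r^2 - 0.39*r + 2.4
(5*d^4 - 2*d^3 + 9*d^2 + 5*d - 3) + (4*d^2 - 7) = 5*d^4 - 2*d^3 + 13*d^2 + 5*d - 10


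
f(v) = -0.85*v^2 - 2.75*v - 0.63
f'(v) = -1.7*v - 2.75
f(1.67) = -7.59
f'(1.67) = -5.59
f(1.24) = -5.35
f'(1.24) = -4.86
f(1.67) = -7.59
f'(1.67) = -5.59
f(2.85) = -15.37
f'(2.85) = -7.60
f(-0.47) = 0.47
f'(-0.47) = -1.95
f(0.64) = -2.74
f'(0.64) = -3.84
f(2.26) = -11.19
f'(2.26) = -6.59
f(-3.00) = -0.03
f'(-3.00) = 2.35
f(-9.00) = -44.73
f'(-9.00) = 12.55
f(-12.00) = -90.03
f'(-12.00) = 17.65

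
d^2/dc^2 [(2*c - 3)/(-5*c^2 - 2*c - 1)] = 2*(-4*(2*c - 3)*(5*c + 1)^2 + (30*c - 11)*(5*c^2 + 2*c + 1))/(5*c^2 + 2*c + 1)^3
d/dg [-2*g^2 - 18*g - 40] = -4*g - 18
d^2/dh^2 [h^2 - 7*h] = 2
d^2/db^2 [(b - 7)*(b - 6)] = 2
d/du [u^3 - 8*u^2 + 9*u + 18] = 3*u^2 - 16*u + 9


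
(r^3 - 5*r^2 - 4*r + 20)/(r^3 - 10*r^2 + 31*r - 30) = (r + 2)/(r - 3)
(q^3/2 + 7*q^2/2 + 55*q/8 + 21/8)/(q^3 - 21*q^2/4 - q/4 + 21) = (4*q^3 + 28*q^2 + 55*q + 21)/(2*(4*q^3 - 21*q^2 - q + 84))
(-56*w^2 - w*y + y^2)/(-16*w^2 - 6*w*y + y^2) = (7*w + y)/(2*w + y)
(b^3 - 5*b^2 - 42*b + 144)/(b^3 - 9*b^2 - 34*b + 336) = (b - 3)/(b - 7)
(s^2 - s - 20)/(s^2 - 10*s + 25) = (s + 4)/(s - 5)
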